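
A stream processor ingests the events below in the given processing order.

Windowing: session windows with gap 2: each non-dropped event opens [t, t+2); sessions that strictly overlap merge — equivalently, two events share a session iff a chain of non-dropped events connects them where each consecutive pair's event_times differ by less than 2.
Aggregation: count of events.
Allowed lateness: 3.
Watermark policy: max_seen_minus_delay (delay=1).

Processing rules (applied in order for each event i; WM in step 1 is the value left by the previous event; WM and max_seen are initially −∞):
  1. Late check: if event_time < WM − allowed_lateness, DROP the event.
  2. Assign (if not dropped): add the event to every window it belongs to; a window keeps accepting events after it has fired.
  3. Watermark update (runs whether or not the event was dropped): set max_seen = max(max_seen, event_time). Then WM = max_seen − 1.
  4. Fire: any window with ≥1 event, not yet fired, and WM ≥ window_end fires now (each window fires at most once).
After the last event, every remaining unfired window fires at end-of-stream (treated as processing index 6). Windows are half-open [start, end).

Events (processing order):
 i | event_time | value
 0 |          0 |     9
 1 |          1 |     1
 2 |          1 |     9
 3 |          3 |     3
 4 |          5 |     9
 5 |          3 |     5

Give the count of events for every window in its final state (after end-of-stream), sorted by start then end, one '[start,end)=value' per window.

[0,3)=3 [3,5)=2 [5,7)=1

i=0 t=0 v=9: → [0,2); WM=-1
i=1 t=1 v=1: → [0,3); WM=0
i=2 t=1 v=9: → [0,3); WM=0
i=3 t=3 v=3: → [3,5); WM=2
i=4 t=5 v=9: → [5,7); WM=4
i=5 t=3 v=5: → [3,5); WM=4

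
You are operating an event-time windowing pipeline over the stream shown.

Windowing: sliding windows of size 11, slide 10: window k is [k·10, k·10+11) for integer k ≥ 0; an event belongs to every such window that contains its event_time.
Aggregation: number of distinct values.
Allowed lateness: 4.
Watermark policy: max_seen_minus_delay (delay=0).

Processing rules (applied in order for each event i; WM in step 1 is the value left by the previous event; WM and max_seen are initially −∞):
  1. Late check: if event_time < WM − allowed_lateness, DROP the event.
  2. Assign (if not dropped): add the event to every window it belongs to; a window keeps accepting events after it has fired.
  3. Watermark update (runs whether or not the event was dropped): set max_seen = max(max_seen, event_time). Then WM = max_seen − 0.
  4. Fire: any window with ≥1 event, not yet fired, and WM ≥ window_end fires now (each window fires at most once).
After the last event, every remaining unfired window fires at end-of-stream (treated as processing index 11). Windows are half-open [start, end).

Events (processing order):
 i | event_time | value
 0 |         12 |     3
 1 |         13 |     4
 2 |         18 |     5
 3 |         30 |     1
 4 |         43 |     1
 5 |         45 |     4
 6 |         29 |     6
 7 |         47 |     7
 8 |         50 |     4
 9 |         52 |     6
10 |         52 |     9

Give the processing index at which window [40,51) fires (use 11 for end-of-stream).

i=0 t=12 v=3: → [10,21); WM=12
i=1 t=13 v=4: → [10,21); WM=13
i=2 t=18 v=5: → [10,21); WM=18
i=3 t=30 v=1: → [30,41),[20,31); WM=30; [10,21) fires=3
i=4 t=43 v=1: → [40,51); WM=43; [20,31) fires=1 [30,41) fires=1
i=5 t=45 v=4: → [40,51); WM=45
i=6 t=29 v=6: DROP (t<45-4); WM=45
i=7 t=47 v=7: → [40,51); WM=47
i=8 t=50 v=4: → [50,61),[40,51); WM=50
i=9 t=52 v=6: → [50,61); WM=52; [40,51) fires=3
i=10 t=52 v=9: → [50,61); WM=52

9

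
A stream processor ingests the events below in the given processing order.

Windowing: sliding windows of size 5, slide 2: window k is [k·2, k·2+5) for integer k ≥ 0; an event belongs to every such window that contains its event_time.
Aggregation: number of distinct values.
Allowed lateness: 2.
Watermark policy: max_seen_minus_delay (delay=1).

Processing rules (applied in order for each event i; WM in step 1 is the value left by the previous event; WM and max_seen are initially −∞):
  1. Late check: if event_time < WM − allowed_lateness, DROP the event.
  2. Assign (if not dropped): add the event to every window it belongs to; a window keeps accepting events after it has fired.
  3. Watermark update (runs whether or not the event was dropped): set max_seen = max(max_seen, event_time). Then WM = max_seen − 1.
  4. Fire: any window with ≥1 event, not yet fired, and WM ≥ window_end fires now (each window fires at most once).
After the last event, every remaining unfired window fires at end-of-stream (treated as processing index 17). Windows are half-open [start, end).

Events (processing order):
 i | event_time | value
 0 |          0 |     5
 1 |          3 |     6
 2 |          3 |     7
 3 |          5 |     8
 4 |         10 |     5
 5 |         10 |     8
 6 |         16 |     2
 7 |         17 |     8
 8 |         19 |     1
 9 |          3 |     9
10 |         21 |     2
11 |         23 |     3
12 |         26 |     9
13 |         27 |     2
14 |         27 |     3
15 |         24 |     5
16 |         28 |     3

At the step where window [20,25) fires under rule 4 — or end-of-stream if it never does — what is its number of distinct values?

2

i=0 t=0 v=5: → [0,5); WM=-1
i=1 t=3 v=6: → [2,7),[0,5); WM=2
i=2 t=3 v=7: → [2,7),[0,5); WM=2
i=3 t=5 v=8: → [4,9),[2,7); WM=4
i=4 t=10 v=5: → [10,15),[8,13),[6,11); WM=9; [0,5) fires=3 [2,7) fires=3 [4,9) fires=1
i=5 t=10 v=8: → [10,15),[8,13),[6,11); WM=9
i=6 t=16 v=2: → [16,21),[14,19),[12,17); WM=15; [6,11) fires=2 [8,13) fires=2 [10,15) fires=2
i=7 t=17 v=8: → [16,21),[14,19); WM=16
i=8 t=19 v=1: → [18,23),[16,21); WM=18; [12,17) fires=1
i=9 t=3 v=9: DROP (t<18-2); WM=18
i=10 t=21 v=2: → [20,25),[18,23); WM=20; [14,19) fires=2
i=11 t=23 v=3: → [22,27),[20,25); WM=22; [16,21) fires=3
i=12 t=26 v=9: → [26,31),[24,29),[22,27); WM=25; [18,23) fires=2 [20,25) fires=2
i=13 t=27 v=2: → [26,31),[24,29); WM=26
i=14 t=27 v=3: → [26,31),[24,29); WM=26
i=15 t=24 v=5: → [24,29),[22,27),[20,25); WM=26
i=16 t=28 v=3: → [28,33),[26,31),[24,29); WM=27; [22,27) fires=3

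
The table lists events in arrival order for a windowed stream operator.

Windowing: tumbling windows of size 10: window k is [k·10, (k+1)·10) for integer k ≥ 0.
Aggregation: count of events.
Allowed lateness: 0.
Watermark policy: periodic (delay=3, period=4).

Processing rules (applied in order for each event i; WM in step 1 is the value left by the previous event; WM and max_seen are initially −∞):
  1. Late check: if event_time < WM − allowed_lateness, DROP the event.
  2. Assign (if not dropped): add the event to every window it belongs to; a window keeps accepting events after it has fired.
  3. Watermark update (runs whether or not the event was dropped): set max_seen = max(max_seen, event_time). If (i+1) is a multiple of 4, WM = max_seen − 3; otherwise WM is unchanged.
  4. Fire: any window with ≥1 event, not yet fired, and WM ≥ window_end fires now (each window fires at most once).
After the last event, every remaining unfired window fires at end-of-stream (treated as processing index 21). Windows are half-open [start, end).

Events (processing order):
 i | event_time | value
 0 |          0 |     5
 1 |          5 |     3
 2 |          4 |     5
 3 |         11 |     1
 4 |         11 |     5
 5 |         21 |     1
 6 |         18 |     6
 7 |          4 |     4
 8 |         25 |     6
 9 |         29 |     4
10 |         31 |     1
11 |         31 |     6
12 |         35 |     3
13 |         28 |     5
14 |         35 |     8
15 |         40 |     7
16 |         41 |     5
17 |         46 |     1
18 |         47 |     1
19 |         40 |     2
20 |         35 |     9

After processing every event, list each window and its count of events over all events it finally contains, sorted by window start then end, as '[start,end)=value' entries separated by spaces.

[0,10)=3 [10,20)=3 [20,30)=4 [30,40)=4 [40,50)=5

i=0 t=0 v=5: → [0,10); WM=−∞
i=1 t=5 v=3: → [0,10); WM=−∞
i=2 t=4 v=5: → [0,10); WM=−∞
i=3 t=11 v=1: → [10,20); WM=8
i=4 t=11 v=5: → [10,20); WM=8
i=5 t=21 v=1: → [20,30); WM=8
i=6 t=18 v=6: → [10,20); WM=8
i=7 t=4 v=4: DROP (t<8-0); WM=18; [0,10) fires=3
i=8 t=25 v=6: → [20,30); WM=18
i=9 t=29 v=4: → [20,30); WM=18
i=10 t=31 v=1: → [30,40); WM=18
i=11 t=31 v=6: → [30,40); WM=28; [10,20) fires=3
i=12 t=35 v=3: → [30,40); WM=28
i=13 t=28 v=5: → [20,30); WM=28
i=14 t=35 v=8: → [30,40); WM=28
i=15 t=40 v=7: → [40,50); WM=37; [20,30) fires=4
i=16 t=41 v=5: → [40,50); WM=37
i=17 t=46 v=1: → [40,50); WM=37
i=18 t=47 v=1: → [40,50); WM=37
i=19 t=40 v=2: → [40,50); WM=44; [30,40) fires=4
i=20 t=35 v=9: DROP (t<44-0); WM=44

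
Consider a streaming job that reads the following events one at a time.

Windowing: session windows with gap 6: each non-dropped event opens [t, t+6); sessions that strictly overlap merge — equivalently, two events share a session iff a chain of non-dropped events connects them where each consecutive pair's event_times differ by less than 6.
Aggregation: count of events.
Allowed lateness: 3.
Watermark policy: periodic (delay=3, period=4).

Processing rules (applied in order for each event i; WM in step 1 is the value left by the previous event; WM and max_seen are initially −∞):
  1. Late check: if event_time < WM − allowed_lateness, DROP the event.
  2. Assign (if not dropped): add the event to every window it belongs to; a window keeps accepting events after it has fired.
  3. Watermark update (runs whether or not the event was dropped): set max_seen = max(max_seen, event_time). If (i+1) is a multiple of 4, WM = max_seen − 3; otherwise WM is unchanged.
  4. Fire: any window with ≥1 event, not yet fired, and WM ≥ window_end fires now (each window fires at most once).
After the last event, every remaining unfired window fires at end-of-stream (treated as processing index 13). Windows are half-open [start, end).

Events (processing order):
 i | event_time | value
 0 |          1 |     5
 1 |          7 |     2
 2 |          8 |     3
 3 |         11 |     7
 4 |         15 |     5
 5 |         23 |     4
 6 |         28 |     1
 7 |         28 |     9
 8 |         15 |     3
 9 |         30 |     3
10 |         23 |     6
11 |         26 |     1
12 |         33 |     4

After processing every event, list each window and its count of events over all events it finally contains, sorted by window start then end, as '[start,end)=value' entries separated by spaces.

[1,7)=1 [7,21)=4 [23,39)=7

i=0 t=1 v=5: → [1,7); WM=−∞
i=1 t=7 v=2: → [7,13); WM=−∞
i=2 t=8 v=3: → [7,14); WM=−∞
i=3 t=11 v=7: → [7,17); WM=8
i=4 t=15 v=5: → [7,21); WM=8
i=5 t=23 v=4: → [23,29); WM=8
i=6 t=28 v=1: → [23,34); WM=8
i=7 t=28 v=9: → [23,34); WM=25
i=8 t=15 v=3: DROP (t<25-3); WM=25
i=9 t=30 v=3: → [23,36); WM=25
i=10 t=23 v=6: → [23,36); WM=25
i=11 t=26 v=1: → [23,36); WM=27
i=12 t=33 v=4: → [23,39); WM=27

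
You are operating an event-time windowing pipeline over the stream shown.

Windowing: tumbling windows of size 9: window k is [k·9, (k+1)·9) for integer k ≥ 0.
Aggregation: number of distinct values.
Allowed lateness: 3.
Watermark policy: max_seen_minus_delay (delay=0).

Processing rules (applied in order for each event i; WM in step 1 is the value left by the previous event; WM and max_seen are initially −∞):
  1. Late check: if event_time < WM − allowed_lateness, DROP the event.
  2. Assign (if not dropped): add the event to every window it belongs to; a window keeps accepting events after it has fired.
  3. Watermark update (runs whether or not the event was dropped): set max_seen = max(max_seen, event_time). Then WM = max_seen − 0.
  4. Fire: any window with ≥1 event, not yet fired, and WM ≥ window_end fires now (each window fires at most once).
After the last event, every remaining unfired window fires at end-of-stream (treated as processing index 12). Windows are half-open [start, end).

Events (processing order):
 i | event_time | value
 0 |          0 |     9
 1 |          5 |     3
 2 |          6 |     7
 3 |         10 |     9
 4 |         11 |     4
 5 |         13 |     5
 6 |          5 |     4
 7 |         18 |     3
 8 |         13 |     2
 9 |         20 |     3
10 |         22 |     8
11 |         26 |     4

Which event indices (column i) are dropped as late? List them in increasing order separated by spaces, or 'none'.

i=0 t=0 v=9: → [0,9); WM=0
i=1 t=5 v=3: → [0,9); WM=5
i=2 t=6 v=7: → [0,9); WM=6
i=3 t=10 v=9: → [9,18); WM=10; [0,9) fires=3
i=4 t=11 v=4: → [9,18); WM=11
i=5 t=13 v=5: → [9,18); WM=13
i=6 t=5 v=4: DROP (t<13-3); WM=13
i=7 t=18 v=3: → [18,27); WM=18; [9,18) fires=3
i=8 t=13 v=2: DROP (t<18-3); WM=18
i=9 t=20 v=3: → [18,27); WM=20
i=10 t=22 v=8: → [18,27); WM=22
i=11 t=26 v=4: → [18,27); WM=26

6 8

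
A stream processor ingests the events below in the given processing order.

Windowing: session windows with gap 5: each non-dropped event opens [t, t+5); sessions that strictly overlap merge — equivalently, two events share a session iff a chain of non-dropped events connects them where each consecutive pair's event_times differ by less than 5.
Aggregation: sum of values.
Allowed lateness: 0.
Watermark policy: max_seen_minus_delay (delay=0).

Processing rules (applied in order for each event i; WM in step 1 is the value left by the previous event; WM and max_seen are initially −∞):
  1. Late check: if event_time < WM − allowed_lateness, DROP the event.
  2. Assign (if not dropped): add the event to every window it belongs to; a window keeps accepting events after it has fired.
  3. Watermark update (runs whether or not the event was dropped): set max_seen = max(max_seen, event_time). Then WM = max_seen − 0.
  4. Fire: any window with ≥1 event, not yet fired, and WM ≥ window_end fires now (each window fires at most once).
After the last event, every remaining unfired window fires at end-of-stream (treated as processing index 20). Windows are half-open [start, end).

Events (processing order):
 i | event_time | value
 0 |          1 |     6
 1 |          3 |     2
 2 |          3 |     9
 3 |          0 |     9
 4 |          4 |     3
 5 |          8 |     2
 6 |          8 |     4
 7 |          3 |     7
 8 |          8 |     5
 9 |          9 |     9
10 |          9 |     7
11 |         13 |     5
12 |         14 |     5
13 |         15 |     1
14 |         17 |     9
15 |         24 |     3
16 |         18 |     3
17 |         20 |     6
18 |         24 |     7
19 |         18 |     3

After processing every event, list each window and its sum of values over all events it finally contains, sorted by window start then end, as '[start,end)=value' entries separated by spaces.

[1,22)=67 [24,29)=10

i=0 t=1 v=6: → [1,6); WM=1
i=1 t=3 v=2: → [1,8); WM=3
i=2 t=3 v=9: → [1,8); WM=3
i=3 t=0 v=9: DROP (t<3-0); WM=3
i=4 t=4 v=3: → [1,9); WM=4
i=5 t=8 v=2: → [1,13); WM=8
i=6 t=8 v=4: → [1,13); WM=8
i=7 t=3 v=7: DROP (t<8-0); WM=8
i=8 t=8 v=5: → [1,13); WM=8
i=9 t=9 v=9: → [1,14); WM=9
i=10 t=9 v=7: → [1,14); WM=9
i=11 t=13 v=5: → [1,18); WM=13
i=12 t=14 v=5: → [1,19); WM=14
i=13 t=15 v=1: → [1,20); WM=15
i=14 t=17 v=9: → [1,22); WM=17
i=15 t=24 v=3: → [24,29); WM=24
i=16 t=18 v=3: DROP (t<24-0); WM=24
i=17 t=20 v=6: DROP (t<24-0); WM=24
i=18 t=24 v=7: → [24,29); WM=24
i=19 t=18 v=3: DROP (t<24-0); WM=24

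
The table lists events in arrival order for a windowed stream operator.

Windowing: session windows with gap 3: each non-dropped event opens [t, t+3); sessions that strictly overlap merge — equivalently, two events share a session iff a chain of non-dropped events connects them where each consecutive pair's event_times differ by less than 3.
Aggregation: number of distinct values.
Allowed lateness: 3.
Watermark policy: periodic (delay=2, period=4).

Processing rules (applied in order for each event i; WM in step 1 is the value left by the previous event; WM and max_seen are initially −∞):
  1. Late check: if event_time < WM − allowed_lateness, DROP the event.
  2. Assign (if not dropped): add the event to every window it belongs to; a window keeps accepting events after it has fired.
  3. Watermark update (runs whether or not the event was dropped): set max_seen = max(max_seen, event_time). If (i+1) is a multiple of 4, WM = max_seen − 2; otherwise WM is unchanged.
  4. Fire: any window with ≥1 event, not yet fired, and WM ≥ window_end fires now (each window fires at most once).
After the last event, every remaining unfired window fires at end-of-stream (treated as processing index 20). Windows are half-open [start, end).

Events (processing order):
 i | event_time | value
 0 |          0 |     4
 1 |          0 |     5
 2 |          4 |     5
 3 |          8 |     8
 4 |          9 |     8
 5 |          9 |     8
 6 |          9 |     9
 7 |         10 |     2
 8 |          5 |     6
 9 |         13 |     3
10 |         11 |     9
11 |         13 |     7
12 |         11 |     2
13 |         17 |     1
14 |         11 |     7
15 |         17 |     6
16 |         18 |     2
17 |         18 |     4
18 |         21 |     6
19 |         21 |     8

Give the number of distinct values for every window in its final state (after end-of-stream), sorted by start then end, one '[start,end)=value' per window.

[0,3)=2 [4,8)=2 [8,16)=5 [17,21)=4 [21,24)=2

i=0 t=0 v=4: → [0,3); WM=−∞
i=1 t=0 v=5: → [0,3); WM=−∞
i=2 t=4 v=5: → [4,7); WM=−∞
i=3 t=8 v=8: → [8,11); WM=6
i=4 t=9 v=8: → [8,12); WM=6
i=5 t=9 v=8: → [8,12); WM=6
i=6 t=9 v=9: → [8,12); WM=6
i=7 t=10 v=2: → [8,13); WM=8
i=8 t=5 v=6: → [4,8); WM=8
i=9 t=13 v=3: → [13,16); WM=8
i=10 t=11 v=9: → [8,16); WM=8
i=11 t=13 v=7: → [8,16); WM=11
i=12 t=11 v=2: → [8,16); WM=11
i=13 t=17 v=1: → [17,20); WM=11
i=14 t=11 v=7: → [8,16); WM=11
i=15 t=17 v=6: → [17,20); WM=15
i=16 t=18 v=2: → [17,21); WM=15
i=17 t=18 v=4: → [17,21); WM=15
i=18 t=21 v=6: → [21,24); WM=15
i=19 t=21 v=8: → [21,24); WM=19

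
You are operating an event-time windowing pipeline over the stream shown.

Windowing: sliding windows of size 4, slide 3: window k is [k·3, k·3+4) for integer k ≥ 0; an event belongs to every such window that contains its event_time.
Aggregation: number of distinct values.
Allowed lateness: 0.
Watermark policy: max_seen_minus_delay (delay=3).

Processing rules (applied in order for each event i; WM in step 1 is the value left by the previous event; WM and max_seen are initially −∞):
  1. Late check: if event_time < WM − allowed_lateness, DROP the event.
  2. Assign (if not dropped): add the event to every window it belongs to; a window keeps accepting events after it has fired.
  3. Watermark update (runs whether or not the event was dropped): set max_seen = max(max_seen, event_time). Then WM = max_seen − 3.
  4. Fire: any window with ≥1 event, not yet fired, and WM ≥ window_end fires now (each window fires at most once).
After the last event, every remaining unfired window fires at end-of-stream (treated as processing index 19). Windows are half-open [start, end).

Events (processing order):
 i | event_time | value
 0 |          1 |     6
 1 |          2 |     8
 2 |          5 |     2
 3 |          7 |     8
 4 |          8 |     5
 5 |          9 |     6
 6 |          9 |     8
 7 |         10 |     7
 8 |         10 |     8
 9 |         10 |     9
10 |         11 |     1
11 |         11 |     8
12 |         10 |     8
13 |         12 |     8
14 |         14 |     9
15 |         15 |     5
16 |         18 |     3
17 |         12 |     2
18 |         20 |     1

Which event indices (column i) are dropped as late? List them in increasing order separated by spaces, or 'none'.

i=0 t=1 v=6: → [0,4); WM=-2
i=1 t=2 v=8: → [0,4); WM=-1
i=2 t=5 v=2: → [3,7); WM=2
i=3 t=7 v=8: → [6,10); WM=4; [0,4) fires=2
i=4 t=8 v=5: → [6,10); WM=5
i=5 t=9 v=6: → [9,13),[6,10); WM=6
i=6 t=9 v=8: → [9,13),[6,10); WM=6
i=7 t=10 v=7: → [9,13); WM=7; [3,7) fires=1
i=8 t=10 v=8: → [9,13); WM=7
i=9 t=10 v=9: → [9,13); WM=7
i=10 t=11 v=1: → [9,13); WM=8
i=11 t=11 v=8: → [9,13); WM=8
i=12 t=10 v=8: → [9,13); WM=8
i=13 t=12 v=8: → [12,16),[9,13); WM=9
i=14 t=14 v=9: → [12,16); WM=11; [6,10) fires=3
i=15 t=15 v=5: → [15,19),[12,16); WM=12
i=16 t=18 v=3: → [18,22),[15,19); WM=15; [9,13) fires=5
i=17 t=12 v=2: DROP (t<15-0); WM=15
i=18 t=20 v=1: → [18,22); WM=17; [12,16) fires=3

17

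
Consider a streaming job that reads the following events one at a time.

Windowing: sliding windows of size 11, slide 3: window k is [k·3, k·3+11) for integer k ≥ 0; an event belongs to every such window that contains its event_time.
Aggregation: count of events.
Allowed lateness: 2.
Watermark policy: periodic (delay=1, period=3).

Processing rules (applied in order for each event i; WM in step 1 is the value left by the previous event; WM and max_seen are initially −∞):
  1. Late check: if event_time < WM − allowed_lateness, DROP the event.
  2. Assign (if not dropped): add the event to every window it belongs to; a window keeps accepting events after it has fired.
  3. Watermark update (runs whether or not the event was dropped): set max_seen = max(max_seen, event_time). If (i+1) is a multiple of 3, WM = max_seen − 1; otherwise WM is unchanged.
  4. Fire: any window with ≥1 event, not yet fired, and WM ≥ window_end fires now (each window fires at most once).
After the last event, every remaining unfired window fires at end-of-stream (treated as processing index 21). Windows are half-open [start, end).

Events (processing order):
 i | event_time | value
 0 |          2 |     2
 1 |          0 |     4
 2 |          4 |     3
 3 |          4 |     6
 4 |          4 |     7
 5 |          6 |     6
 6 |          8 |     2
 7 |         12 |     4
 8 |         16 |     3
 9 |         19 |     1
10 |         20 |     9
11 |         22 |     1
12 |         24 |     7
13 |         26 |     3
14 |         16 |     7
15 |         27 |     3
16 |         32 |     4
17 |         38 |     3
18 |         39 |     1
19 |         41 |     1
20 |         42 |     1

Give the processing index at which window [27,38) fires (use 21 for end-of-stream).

20

i=0 t=2 v=2: → [0,11); WM=−∞
i=1 t=0 v=4: → [0,11); WM=−∞
i=2 t=4 v=3: → [3,14),[0,11); WM=3
i=3 t=4 v=6: → [3,14),[0,11); WM=3
i=4 t=4 v=7: → [3,14),[0,11); WM=3
i=5 t=6 v=6: → [6,17),[3,14),[0,11); WM=5
i=6 t=8 v=2: → [6,17),[3,14),[0,11); WM=5
i=7 t=12 v=4: → [12,23),[9,20),[6,17),[3,14); WM=5
i=8 t=16 v=3: → [15,26),[12,23),[9,20),[6,17); WM=15; [0,11) fires=7 [3,14) fires=6
i=9 t=19 v=1: → [18,29),[15,26),[12,23),[9,20); WM=15
i=10 t=20 v=9: → [18,29),[15,26),[12,23); WM=15
i=11 t=22 v=1: → [21,32),[18,29),[15,26),[12,23); WM=21; [6,17) fires=4 [9,20) fires=3
i=12 t=24 v=7: → [24,35),[21,32),[18,29),[15,26); WM=21
i=13 t=26 v=3: → [24,35),[21,32),[18,29); WM=21
i=14 t=16 v=7: DROP (t<21-2); WM=25; [12,23) fires=5
i=15 t=27 v=3: → [27,38),[24,35),[21,32),[18,29); WM=25
i=16 t=32 v=4: → [30,41),[27,38),[24,35); WM=25
i=17 t=38 v=3: → [36,47),[33,44),[30,41); WM=37; [15,26) fires=5 [18,29) fires=6 [21,32) fires=4 [24,35) fires=4
i=18 t=39 v=1: → [39,50),[36,47),[33,44),[30,41); WM=37
i=19 t=41 v=1: → [39,50),[36,47),[33,44); WM=37
i=20 t=42 v=1: → [42,53),[39,50),[36,47),[33,44); WM=41; [27,38) fires=2 [30,41) fires=3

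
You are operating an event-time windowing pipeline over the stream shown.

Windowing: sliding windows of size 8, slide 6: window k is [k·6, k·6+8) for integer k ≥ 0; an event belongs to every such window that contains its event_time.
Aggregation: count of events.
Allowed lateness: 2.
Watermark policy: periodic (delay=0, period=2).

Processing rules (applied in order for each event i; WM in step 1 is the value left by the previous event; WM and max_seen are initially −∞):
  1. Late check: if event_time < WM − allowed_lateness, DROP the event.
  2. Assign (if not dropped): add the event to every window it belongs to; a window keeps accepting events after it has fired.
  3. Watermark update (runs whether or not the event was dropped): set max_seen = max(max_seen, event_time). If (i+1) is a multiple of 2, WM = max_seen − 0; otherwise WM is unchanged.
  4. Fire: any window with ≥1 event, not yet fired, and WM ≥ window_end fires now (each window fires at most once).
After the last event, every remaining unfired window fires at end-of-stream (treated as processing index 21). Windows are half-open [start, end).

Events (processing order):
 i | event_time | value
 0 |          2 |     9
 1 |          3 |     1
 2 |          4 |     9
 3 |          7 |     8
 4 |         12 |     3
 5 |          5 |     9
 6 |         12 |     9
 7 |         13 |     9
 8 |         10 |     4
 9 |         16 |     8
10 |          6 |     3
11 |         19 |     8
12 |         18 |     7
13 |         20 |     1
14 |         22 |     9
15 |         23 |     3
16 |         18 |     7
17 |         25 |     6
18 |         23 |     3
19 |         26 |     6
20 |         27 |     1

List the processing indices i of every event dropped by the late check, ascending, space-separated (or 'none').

i=0 t=2 v=9: → [0,8); WM=−∞
i=1 t=3 v=1: → [0,8); WM=3
i=2 t=4 v=9: → [0,8); WM=3
i=3 t=7 v=8: → [6,14),[0,8); WM=7
i=4 t=12 v=3: → [12,20),[6,14); WM=7
i=5 t=5 v=9: → [0,8); WM=12; [0,8) fires=5
i=6 t=12 v=9: → [12,20),[6,14); WM=12
i=7 t=13 v=9: → [12,20),[6,14); WM=13
i=8 t=10 v=4: DROP (t<13-2); WM=13
i=9 t=16 v=8: → [12,20); WM=16; [6,14) fires=4
i=10 t=6 v=3: DROP (t<16-2); WM=16
i=11 t=19 v=8: → [18,26),[12,20); WM=19
i=12 t=18 v=7: → [18,26),[12,20); WM=19
i=13 t=20 v=1: → [18,26); WM=20; [12,20) fires=6
i=14 t=22 v=9: → [18,26); WM=20
i=15 t=23 v=3: → [18,26); WM=23
i=16 t=18 v=7: DROP (t<23-2); WM=23
i=17 t=25 v=6: → [24,32),[18,26); WM=25
i=18 t=23 v=3: → [18,26); WM=25
i=19 t=26 v=6: → [24,32); WM=26; [18,26) fires=7
i=20 t=27 v=1: → [24,32); WM=26

8 10 16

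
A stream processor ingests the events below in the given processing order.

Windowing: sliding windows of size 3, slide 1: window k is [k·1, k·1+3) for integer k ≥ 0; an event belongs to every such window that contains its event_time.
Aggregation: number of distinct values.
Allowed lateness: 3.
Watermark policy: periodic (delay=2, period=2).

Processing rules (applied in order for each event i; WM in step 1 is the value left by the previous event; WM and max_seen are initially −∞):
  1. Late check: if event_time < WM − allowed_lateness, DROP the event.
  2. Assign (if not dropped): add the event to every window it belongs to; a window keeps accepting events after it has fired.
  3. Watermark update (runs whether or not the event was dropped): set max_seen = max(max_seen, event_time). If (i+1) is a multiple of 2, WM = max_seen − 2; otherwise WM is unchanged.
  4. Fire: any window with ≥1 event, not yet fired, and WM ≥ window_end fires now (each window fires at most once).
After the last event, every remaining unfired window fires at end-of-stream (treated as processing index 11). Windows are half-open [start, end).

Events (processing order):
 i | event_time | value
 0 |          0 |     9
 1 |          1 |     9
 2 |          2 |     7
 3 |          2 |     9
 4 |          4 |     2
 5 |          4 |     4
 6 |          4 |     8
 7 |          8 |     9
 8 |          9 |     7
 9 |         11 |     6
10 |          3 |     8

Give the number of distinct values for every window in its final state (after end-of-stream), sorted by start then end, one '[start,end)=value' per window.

i=0 t=0 v=9: → [0,3); WM=−∞
i=1 t=1 v=9: → [1,4),[0,3); WM=-1
i=2 t=2 v=7: → [2,5),[1,4),[0,3); WM=-1
i=3 t=2 v=9: → [2,5),[1,4),[0,3); WM=0
i=4 t=4 v=2: → [4,7),[3,6),[2,5); WM=0
i=5 t=4 v=4: → [4,7),[3,6),[2,5); WM=2
i=6 t=4 v=8: → [4,7),[3,6),[2,5); WM=2
i=7 t=8 v=9: → [8,11),[7,10),[6,9); WM=6; [0,3) fires=2 [1,4) fires=2 [2,5) fires=5 [3,6) fires=3
i=8 t=9 v=7: → [9,12),[8,11),[7,10); WM=6
i=9 t=11 v=6: → [11,14),[10,13),[9,12); WM=9; [4,7) fires=3 [6,9) fires=1
i=10 t=3 v=8: DROP (t<9-3); WM=9

[0,3)=2 [1,4)=2 [2,5)=5 [3,6)=3 [4,7)=3 [6,9)=1 [7,10)=2 [8,11)=2 [9,12)=2 [10,13)=1 [11,14)=1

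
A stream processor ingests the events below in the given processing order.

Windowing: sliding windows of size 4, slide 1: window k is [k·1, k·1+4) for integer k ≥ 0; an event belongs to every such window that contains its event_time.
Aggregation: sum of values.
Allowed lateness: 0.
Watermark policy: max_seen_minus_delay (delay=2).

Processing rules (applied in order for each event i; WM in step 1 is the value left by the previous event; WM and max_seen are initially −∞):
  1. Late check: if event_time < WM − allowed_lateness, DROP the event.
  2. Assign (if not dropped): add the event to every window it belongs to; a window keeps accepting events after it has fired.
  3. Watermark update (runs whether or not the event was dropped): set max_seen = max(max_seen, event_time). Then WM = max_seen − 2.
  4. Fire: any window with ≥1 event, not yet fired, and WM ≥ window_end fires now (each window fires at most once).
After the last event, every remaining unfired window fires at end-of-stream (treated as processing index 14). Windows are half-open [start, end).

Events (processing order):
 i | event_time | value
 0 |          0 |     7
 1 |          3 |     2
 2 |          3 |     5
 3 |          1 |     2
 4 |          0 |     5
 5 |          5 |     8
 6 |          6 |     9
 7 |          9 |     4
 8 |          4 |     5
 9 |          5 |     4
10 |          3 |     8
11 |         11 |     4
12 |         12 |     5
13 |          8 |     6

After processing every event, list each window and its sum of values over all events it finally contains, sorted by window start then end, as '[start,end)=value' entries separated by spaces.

i=0 t=0 v=7: → [0,4); WM=-2
i=1 t=3 v=2: → [3,7),[2,6),[1,5),[0,4); WM=1
i=2 t=3 v=5: → [3,7),[2,6),[1,5),[0,4); WM=1
i=3 t=1 v=2: → [1,5),[0,4); WM=1
i=4 t=0 v=5: DROP (t<1-0); WM=1
i=5 t=5 v=8: → [5,9),[4,8),[3,7),[2,6); WM=3
i=6 t=6 v=9: → [6,10),[5,9),[4,8),[3,7); WM=4; [0,4) fires=16
i=7 t=9 v=4: → [9,13),[8,12),[7,11),[6,10); WM=7; [1,5) fires=9 [2,6) fires=15 [3,7) fires=24
i=8 t=4 v=5: DROP (t<7-0); WM=7
i=9 t=5 v=4: DROP (t<7-0); WM=7
i=10 t=3 v=8: DROP (t<7-0); WM=7
i=11 t=11 v=4: → [11,15),[10,14),[9,13),[8,12); WM=9; [4,8) fires=17 [5,9) fires=17
i=12 t=12 v=5: → [12,16),[11,15),[10,14),[9,13); WM=10; [6,10) fires=13
i=13 t=8 v=6: DROP (t<10-0); WM=10

[0,4)=16 [1,5)=9 [2,6)=15 [3,7)=24 [4,8)=17 [5,9)=17 [6,10)=13 [7,11)=4 [8,12)=8 [9,13)=13 [10,14)=9 [11,15)=9 [12,16)=5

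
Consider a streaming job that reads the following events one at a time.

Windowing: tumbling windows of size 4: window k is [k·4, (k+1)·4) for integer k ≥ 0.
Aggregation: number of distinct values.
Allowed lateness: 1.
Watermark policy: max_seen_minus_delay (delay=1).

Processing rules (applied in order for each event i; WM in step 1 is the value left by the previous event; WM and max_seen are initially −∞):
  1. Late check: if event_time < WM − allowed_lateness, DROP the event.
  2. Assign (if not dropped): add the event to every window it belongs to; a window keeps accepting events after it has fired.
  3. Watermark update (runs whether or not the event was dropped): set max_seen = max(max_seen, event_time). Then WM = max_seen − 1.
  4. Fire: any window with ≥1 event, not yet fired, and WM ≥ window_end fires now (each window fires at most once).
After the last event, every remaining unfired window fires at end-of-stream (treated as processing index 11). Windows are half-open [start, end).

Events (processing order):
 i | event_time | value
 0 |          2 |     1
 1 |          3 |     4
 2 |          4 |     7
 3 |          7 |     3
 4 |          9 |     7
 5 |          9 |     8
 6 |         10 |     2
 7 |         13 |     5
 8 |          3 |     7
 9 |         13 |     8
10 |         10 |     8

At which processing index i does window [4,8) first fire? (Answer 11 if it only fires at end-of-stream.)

i=0 t=2 v=1: → [0,4); WM=1
i=1 t=3 v=4: → [0,4); WM=2
i=2 t=4 v=7: → [4,8); WM=3
i=3 t=7 v=3: → [4,8); WM=6; [0,4) fires=2
i=4 t=9 v=7: → [8,12); WM=8; [4,8) fires=2
i=5 t=9 v=8: → [8,12); WM=8
i=6 t=10 v=2: → [8,12); WM=9
i=7 t=13 v=5: → [12,16); WM=12; [8,12) fires=3
i=8 t=3 v=7: DROP (t<12-1); WM=12
i=9 t=13 v=8: → [12,16); WM=12
i=10 t=10 v=8: DROP (t<12-1); WM=12

4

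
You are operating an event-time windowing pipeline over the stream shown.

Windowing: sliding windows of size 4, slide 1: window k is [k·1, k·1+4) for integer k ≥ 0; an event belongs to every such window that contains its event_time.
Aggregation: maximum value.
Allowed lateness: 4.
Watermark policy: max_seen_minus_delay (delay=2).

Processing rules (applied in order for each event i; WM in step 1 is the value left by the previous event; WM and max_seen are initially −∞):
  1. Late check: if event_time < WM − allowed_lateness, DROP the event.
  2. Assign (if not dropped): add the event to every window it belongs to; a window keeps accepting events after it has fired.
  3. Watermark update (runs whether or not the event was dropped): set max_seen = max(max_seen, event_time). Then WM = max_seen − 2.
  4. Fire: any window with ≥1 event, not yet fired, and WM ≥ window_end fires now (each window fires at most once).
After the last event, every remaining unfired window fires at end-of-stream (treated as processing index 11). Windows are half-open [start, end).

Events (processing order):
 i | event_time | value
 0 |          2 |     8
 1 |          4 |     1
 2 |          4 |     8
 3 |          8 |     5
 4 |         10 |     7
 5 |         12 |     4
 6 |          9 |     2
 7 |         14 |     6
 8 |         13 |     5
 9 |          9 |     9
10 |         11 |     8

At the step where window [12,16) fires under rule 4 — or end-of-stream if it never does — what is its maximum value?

i=0 t=2 v=8: → [2,6),[1,5),[0,4); WM=0
i=1 t=4 v=1: → [4,8),[3,7),[2,6),[1,5); WM=2
i=2 t=4 v=8: → [4,8),[3,7),[2,6),[1,5); WM=2
i=3 t=8 v=5: → [8,12),[7,11),[6,10),[5,9); WM=6; [0,4) fires=8 [1,5) fires=8 [2,6) fires=8
i=4 t=10 v=7: → [10,14),[9,13),[8,12),[7,11); WM=8; [3,7) fires=8 [4,8) fires=8
i=5 t=12 v=4: → [12,16),[11,15),[10,14),[9,13); WM=10; [5,9) fires=5 [6,10) fires=5
i=6 t=9 v=2: → [9,13),[8,12),[7,11),[6,10); WM=10
i=7 t=14 v=6: → [14,18),[13,17),[12,16),[11,15); WM=12; [7,11) fires=7 [8,12) fires=7
i=8 t=13 v=5: → [13,17),[12,16),[11,15),[10,14); WM=12
i=9 t=9 v=9: → [9,13),[8,12),[7,11),[6,10); WM=12
i=10 t=11 v=8: → [11,15),[10,14),[9,13),[8,12); WM=12

6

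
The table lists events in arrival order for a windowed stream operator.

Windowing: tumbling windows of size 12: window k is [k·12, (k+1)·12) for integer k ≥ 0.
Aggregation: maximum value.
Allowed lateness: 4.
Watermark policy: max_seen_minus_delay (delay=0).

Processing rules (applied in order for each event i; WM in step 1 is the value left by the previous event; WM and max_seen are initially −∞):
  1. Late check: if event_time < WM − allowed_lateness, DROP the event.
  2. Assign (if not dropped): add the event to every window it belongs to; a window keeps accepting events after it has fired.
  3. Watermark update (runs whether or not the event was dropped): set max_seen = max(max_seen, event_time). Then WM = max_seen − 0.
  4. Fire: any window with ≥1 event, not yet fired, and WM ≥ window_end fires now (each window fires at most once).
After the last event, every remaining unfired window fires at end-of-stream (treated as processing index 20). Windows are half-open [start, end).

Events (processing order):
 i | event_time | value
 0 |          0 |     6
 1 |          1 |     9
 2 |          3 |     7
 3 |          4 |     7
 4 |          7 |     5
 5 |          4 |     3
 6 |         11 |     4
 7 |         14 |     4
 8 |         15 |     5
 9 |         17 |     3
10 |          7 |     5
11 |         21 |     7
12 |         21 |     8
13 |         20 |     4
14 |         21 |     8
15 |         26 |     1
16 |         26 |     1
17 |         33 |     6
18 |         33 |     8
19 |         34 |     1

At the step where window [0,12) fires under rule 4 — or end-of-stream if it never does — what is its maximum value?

9

i=0 t=0 v=6: → [0,12); WM=0
i=1 t=1 v=9: → [0,12); WM=1
i=2 t=3 v=7: → [0,12); WM=3
i=3 t=4 v=7: → [0,12); WM=4
i=4 t=7 v=5: → [0,12); WM=7
i=5 t=4 v=3: → [0,12); WM=7
i=6 t=11 v=4: → [0,12); WM=11
i=7 t=14 v=4: → [12,24); WM=14; [0,12) fires=9
i=8 t=15 v=5: → [12,24); WM=15
i=9 t=17 v=3: → [12,24); WM=17
i=10 t=7 v=5: DROP (t<17-4); WM=17
i=11 t=21 v=7: → [12,24); WM=21
i=12 t=21 v=8: → [12,24); WM=21
i=13 t=20 v=4: → [12,24); WM=21
i=14 t=21 v=8: → [12,24); WM=21
i=15 t=26 v=1: → [24,36); WM=26; [12,24) fires=8
i=16 t=26 v=1: → [24,36); WM=26
i=17 t=33 v=6: → [24,36); WM=33
i=18 t=33 v=8: → [24,36); WM=33
i=19 t=34 v=1: → [24,36); WM=34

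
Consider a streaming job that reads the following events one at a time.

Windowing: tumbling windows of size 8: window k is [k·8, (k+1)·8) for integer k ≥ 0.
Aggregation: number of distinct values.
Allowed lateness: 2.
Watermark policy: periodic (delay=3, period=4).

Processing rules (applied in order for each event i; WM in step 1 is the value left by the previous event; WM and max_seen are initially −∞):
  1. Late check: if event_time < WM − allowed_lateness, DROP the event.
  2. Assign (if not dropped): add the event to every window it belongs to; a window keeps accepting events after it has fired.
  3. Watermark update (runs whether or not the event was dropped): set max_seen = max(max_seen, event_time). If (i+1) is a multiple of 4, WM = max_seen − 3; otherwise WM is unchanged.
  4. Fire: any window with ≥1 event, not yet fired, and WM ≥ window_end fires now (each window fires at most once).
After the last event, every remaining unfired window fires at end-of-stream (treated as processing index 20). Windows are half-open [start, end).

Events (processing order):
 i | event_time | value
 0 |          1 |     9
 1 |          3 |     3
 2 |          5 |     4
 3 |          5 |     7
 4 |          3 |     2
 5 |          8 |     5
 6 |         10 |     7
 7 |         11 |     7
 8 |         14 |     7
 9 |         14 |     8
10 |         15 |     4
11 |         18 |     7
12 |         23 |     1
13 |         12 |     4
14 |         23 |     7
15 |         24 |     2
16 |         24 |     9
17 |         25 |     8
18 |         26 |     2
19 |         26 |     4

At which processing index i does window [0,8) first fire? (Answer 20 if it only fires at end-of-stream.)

7

i=0 t=1 v=9: → [0,8); WM=−∞
i=1 t=3 v=3: → [0,8); WM=−∞
i=2 t=5 v=4: → [0,8); WM=−∞
i=3 t=5 v=7: → [0,8); WM=2
i=4 t=3 v=2: → [0,8); WM=2
i=5 t=8 v=5: → [8,16); WM=2
i=6 t=10 v=7: → [8,16); WM=2
i=7 t=11 v=7: → [8,16); WM=8; [0,8) fires=5
i=8 t=14 v=7: → [8,16); WM=8
i=9 t=14 v=8: → [8,16); WM=8
i=10 t=15 v=4: → [8,16); WM=8
i=11 t=18 v=7: → [16,24); WM=15
i=12 t=23 v=1: → [16,24); WM=15
i=13 t=12 v=4: DROP (t<15-2); WM=15
i=14 t=23 v=7: → [16,24); WM=15
i=15 t=24 v=2: → [24,32); WM=21; [8,16) fires=4
i=16 t=24 v=9: → [24,32); WM=21
i=17 t=25 v=8: → [24,32); WM=21
i=18 t=26 v=2: → [24,32); WM=21
i=19 t=26 v=4: → [24,32); WM=23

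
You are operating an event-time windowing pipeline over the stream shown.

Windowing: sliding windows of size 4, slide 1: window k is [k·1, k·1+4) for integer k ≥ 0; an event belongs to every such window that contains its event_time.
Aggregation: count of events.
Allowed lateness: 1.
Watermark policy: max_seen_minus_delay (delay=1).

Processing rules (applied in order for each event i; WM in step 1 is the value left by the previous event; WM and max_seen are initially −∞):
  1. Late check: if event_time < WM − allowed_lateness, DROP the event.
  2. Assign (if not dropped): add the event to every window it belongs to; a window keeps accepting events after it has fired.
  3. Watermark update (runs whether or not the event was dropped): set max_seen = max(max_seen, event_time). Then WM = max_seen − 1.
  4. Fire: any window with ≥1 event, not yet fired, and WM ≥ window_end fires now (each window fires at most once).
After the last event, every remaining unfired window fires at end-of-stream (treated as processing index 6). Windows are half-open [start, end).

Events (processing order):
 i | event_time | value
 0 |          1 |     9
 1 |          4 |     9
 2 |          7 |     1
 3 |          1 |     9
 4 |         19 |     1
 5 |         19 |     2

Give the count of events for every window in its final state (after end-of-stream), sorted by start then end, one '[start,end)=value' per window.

i=0 t=1 v=9: → [1,5),[0,4); WM=0
i=1 t=4 v=9: → [4,8),[3,7),[2,6),[1,5); WM=3
i=2 t=7 v=1: → [7,11),[6,10),[5,9),[4,8); WM=6; [0,4) fires=1 [1,5) fires=2 [2,6) fires=1
i=3 t=1 v=9: DROP (t<6-1); WM=6
i=4 t=19 v=1: → [19,23),[18,22),[17,21),[16,20); WM=18; [3,7) fires=1 [4,8) fires=2 [5,9) fires=1 [6,10) fires=1 [7,11) fires=1
i=5 t=19 v=2: → [19,23),[18,22),[17,21),[16,20); WM=18

[0,4)=1 [1,5)=2 [2,6)=1 [3,7)=1 [4,8)=2 [5,9)=1 [6,10)=1 [7,11)=1 [16,20)=2 [17,21)=2 [18,22)=2 [19,23)=2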